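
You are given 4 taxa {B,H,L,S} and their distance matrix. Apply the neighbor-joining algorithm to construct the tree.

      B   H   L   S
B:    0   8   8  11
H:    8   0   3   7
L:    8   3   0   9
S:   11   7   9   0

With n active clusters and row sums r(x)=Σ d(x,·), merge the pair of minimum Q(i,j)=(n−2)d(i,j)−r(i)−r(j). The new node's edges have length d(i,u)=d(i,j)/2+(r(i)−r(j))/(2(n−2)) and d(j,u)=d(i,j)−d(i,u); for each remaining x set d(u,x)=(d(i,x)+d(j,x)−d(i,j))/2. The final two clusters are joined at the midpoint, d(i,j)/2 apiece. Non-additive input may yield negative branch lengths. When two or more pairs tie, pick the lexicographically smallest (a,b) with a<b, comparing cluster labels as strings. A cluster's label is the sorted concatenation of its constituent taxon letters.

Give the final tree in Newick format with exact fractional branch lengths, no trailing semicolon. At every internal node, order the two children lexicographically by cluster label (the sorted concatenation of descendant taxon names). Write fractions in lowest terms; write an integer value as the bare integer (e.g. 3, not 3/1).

(((B:11/2,S:11/2):1,H:1):1,L:1)

iteration 1: select B,S (d=11, Q=-32); attach at lengths (11/2, 11/2); label the merged cluster BS
  updated: d(BS,H)=2, d(BS,L)=3
iteration 2: select BS,H (d=2, Q=-8); attach at lengths (1, 1); label the merged cluster BHS
  updated: d(BHS,L)=2
iteration 3: select BHS,L (d=2); attach at lengths (1, 1); label the merged cluster BHLS
final tree: (((B:11/2,S:11/2):1,H:1):1,L:1)
total length: 15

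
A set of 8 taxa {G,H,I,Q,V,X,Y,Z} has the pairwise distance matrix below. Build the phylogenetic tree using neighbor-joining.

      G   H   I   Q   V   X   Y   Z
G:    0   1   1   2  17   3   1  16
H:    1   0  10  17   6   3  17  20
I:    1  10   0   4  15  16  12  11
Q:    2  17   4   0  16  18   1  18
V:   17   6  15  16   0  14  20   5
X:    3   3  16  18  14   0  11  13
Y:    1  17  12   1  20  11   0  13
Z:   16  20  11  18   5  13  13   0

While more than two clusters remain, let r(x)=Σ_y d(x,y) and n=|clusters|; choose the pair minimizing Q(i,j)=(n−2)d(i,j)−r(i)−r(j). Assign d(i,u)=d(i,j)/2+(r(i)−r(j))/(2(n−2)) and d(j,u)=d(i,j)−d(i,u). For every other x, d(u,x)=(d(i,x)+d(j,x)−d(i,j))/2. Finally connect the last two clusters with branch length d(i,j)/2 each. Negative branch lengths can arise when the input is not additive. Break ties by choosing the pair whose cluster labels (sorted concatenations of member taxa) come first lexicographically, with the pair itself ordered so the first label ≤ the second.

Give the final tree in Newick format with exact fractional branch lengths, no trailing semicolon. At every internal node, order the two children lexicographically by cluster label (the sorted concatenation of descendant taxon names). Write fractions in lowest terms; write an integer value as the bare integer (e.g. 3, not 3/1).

step 1: merge (V,Z) at d=5, Q=-159; branch lengths V→9/4, Z→11/4; new cluster VZ
  updated: d(G,VZ)=14, d(H,VZ)=21/2, d(I,VZ)=21/2, d(Q,VZ)=29/2, d(VZ,X)=11, d(VZ,Y)=14
step 2: merge (Q,Y) at d=1, Q=-215/2; branch lengths Q→11/20, Y→9/20; new cluster QY
  updated: d(G,QY)=1, d(H,QY)=33/2, d(I,QY)=15/2, d(QY,VZ)=55/4, d(QY,X)=14
step 3: merge (H,X) at d=3, Q=-76; branch lengths H→3/4, X→9/4; new cluster HX
  updated: d(G,HX)=1/2, d(HX,I)=23/2, d(HX,QY)=55/4, d(HX,VZ)=37/4
step 4: merge (HX,VZ) at d=37/4, Q=-219/4; branch lengths HX→61/24, VZ→161/24; new cluster HVXZ
  updated: d(G,HVXZ)=21/8, d(HVXZ,I)=51/8, d(HVXZ,QY)=73/8
step 5: merge (G,QY) at d=1, Q=-81/4; branch lengths G→-11/4, QY→15/4; new cluster GQY
  updated: d(GQY,HVXZ)=43/8, d(GQY,I)=15/4
step 6: merge (GQY,HVXZ) at d=43/8, Q=-31/2; branch lengths GQY→11/8, HVXZ→4; new cluster GHQVXYZ
  updated: d(GHQVXYZ,I)=19/8
step 7: merge (GHQVXYZ,I) at d=19/8; branch lengths GHQVXYZ→19/16, I→19/16; new cluster GHIQVXYZ
final tree: (((G:-11/4,(Q:11/20,Y:9/20):15/4):11/8,((H:3/4,X:9/4):61/24,(V:9/4,Z:11/4):161/24):4):19/16,I:19/16)
total length: 27

(((G:-11/4,(Q:11/20,Y:9/20):15/4):11/8,((H:3/4,X:9/4):61/24,(V:9/4,Z:11/4):161/24):4):19/16,I:19/16)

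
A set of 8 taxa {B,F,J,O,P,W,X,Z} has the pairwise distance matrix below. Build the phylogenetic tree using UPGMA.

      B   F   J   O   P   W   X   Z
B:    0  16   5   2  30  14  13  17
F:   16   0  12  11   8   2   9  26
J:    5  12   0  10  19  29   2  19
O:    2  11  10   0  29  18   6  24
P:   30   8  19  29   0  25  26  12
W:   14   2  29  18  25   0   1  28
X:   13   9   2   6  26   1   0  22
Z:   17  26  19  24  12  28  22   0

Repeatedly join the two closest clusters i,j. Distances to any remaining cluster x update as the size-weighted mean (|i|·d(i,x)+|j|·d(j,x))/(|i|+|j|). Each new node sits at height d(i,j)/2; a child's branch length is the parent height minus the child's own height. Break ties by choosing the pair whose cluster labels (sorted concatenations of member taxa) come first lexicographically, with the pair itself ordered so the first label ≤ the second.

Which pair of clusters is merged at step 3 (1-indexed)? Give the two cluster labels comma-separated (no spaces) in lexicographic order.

F,WX

step 1: merge (W,X) at d=1; branch lengths W→1/2, X→1/2; new cluster WX
  updated: d(B,WX)=27/2, d(F,WX)=11/2, d(J,WX)=31/2, d(O,WX)=12, d(P,WX)=51/2, d(WX,Z)=25
step 2: merge (B,O) at d=2; branch lengths B→1, O→1; new cluster BO
  updated: d(BO,F)=27/2, d(BO,J)=15/2, d(BO,P)=59/2, d(BO,WX)=51/4, d(BO,Z)=41/2
step 3: merge (F,WX) at d=11/2; branch lengths F→11/4, WX→9/4; new cluster FWX
  updated: d(BO,FWX)=13, d(FWX,J)=43/3, d(FWX,P)=59/3, d(FWX,Z)=76/3
step 4: merge (BO,J) at d=15/2; branch lengths BO→11/4, J→15/4; new cluster BJO
  updated: d(BJO,FWX)=121/9, d(BJO,P)=26, d(BJO,Z)=20
step 5: merge (P,Z) at d=12; branch lengths P→6, Z→6; new cluster PZ
  updated: d(BJO,PZ)=23, d(FWX,PZ)=45/2
step 6: merge (BJO,FWX) at d=121/9; branch lengths BJO→107/36, FWX→143/36; new cluster BFJOWX
  updated: d(BFJOWX,PZ)=91/4
step 7: merge (BFJOWX,PZ) at d=91/4; branch lengths BFJOWX→335/72, PZ→43/8; new cluster BFJOPWXZ
final tree: ((((B:1,O:1):11/4,J:15/4):107/36,(F:11/4,(W:1/2,X:1/2):9/4):143/36):335/72,(P:6,Z:6):43/8)
total length: 1565/36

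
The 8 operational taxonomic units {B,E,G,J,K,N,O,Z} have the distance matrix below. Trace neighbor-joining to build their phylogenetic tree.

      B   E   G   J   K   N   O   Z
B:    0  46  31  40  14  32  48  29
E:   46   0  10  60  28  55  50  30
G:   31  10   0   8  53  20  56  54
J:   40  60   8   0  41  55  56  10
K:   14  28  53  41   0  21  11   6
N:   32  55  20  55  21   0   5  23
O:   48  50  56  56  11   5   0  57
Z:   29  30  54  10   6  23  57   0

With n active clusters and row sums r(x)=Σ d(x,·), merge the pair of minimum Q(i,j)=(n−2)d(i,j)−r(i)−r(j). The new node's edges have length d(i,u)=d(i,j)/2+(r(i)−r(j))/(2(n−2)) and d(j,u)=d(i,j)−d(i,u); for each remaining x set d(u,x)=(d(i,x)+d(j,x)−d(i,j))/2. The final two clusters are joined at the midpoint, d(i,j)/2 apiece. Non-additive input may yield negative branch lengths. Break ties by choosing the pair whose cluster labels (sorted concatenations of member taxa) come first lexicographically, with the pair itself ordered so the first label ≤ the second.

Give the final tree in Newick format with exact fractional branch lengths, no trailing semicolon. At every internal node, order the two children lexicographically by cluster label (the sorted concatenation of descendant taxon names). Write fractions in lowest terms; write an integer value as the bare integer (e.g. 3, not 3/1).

step 1: merge (N,O) at d=5, Q=-464; branch lengths N→-7/2, O→17/2; new cluster NO
  updated: d(B,NO)=75/2, d(E,NO)=50, d(G,NO)=71/2, d(J,NO)=53, d(K,NO)=27/2, d(NO,Z)=75/2
step 2: merge (E,G) at d=10, Q=-731/2; branch lengths E→33/4, G→7/4; new cluster EG
  updated: d(B,EG)=67/2, d(EG,J)=29, d(EG,K)=71/2, d(EG,NO)=151/4, d(EG,Z)=37
step 3: merge (J,Z) at d=10, Q=-505/2; branch lengths J→187/16, Z→-27/16; new cluster JZ
  updated: d(B,JZ)=59/2, d(EG,JZ)=28, d(JZ,K)=37/2, d(JZ,NO)=161/4
step 4: merge (K,NO) at d=27/2, Q=-170; branch lengths K→-7/6, NO→44/3; new cluster KNO
  updated: d(B,KNO)=19, d(EG,KNO)=239/8, d(JZ,KNO)=181/8
step 5: merge (B,KNO) at d=19, Q=-231/2; branch lengths B→97/8, KNO→55/8; new cluster BKNO
  updated: d(BKNO,EG)=355/16, d(BKNO,JZ)=265/16
step 6: merge (BKNO,EG) at d=355/16, Q=-267/4; branch lengths BKNO→43/8, EG→269/16; new cluster BEGKNO
  updated: d(BEGKNO,JZ)=179/16
step 7: merge (BEGKNO,JZ) at d=179/16; branch lengths BEGKNO→179/32, JZ→179/32; new cluster BEGJKNOZ
final tree: (((B:97/8,(K:-7/6,(N:-7/2,O:17/2):44/3):55/8):43/8,(E:33/4,G:7/4):269/16):179/32,(J:187/16,Z:-27/16):179/32)
total length: 727/8

(((B:97/8,(K:-7/6,(N:-7/2,O:17/2):44/3):55/8):43/8,(E:33/4,G:7/4):269/16):179/32,(J:187/16,Z:-27/16):179/32)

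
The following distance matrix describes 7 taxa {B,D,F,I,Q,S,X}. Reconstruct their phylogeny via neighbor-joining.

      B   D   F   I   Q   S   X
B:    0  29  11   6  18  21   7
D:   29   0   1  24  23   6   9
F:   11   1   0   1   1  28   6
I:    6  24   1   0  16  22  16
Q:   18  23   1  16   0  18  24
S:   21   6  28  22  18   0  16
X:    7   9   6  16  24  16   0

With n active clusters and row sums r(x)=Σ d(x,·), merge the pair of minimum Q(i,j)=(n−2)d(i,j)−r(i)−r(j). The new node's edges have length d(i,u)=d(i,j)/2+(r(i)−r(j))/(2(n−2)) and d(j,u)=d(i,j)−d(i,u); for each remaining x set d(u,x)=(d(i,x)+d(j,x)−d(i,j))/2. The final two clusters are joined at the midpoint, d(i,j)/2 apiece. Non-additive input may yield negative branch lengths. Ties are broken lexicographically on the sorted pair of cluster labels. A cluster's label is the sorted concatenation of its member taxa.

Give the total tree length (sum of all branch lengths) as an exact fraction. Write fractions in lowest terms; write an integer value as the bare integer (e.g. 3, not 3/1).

iteration 1: select D,S (d=6, Q=-173); attach at lengths (11/10, 49/10); label the merged cluster DS
  updated: d(B,DS)=22, d(DS,F)=23/2, d(DS,I)=20, d(DS,Q)=35/2, d(DS,X)=19/2
iteration 2: select DS,X (d=19/2, Q=-105); attach at lengths (7, 5/2); label the merged cluster DSX
  updated: d(B,DSX)=39/4, d(DSX,F)=4, d(DSX,I)=53/4, d(DSX,Q)=16
iteration 3: select F,Q (d=1, Q=-65); attach at lengths (-31/6, 37/6); label the merged cluster FQ
  updated: d(B,FQ)=14, d(DSX,FQ)=19/2, d(FQ,I)=8
iteration 4: select B,I (d=6, Q=-45); attach at lengths (29/8, 19/8); label the merged cluster BI
  updated: d(BI,DSX)=17/2, d(BI,FQ)=8
iteration 5: select BI,DSX (d=17/2, Q=-26); attach at lengths (7/2, 5); label the merged cluster BDISX
  updated: d(BDISX,FQ)=9/2
iteration 6: select BDISX,FQ (d=9/2); attach at lengths (9/4, 9/4); label the merged cluster BDFIQSX
final tree: (((B:29/8,I:19/8):7/2,((D:11/10,S:49/10):7,X:5/2):5):9/4,(F:-31/6,Q:37/6):9/4)
total length: 71/2

71/2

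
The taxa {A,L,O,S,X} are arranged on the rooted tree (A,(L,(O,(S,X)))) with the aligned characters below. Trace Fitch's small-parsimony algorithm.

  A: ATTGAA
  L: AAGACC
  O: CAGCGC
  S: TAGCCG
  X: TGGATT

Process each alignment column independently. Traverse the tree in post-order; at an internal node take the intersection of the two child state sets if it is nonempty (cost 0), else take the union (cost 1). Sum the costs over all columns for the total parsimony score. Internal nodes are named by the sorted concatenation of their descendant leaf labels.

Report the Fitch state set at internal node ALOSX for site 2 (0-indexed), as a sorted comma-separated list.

SX@0: {T} ∩ {T} = {T} (intersection, +0)
OSX@0: {C} ∪ {T} = {C,T} (union, +1)
LOSX@0: {A} ∪ {C,T} = {A,C,T} (union, +1)
ALOSX@0: {A} ∩ {A,C,T} = {A} (intersection, +0)
SX@1: {A} ∪ {G} = {A,G} (union, +1)
OSX@1: {A} ∩ {A,G} = {A} (intersection, +0)
LOSX@1: {A} ∩ {A} = {A} (intersection, +0)
ALOSX@1: {T} ∪ {A} = {A,T} (union, +1)
SX@2: {G} ∩ {G} = {G} (intersection, +0)
OSX@2: {G} ∩ {G} = {G} (intersection, +0)
LOSX@2: {G} ∩ {G} = {G} (intersection, +0)
ALOSX@2: {T} ∪ {G} = {G,T} (union, +1)
SX@3: {C} ∪ {A} = {A,C} (union, +1)
OSX@3: {C} ∩ {A,C} = {C} (intersection, +0)
LOSX@3: {A} ∪ {C} = {A,C} (union, +1)
ALOSX@3: {G} ∪ {A,C} = {A,C,G} (union, +1)
SX@4: {C} ∪ {T} = {C,T} (union, +1)
OSX@4: {G} ∪ {C,T} = {C,G,T} (union, +1)
LOSX@4: {C} ∩ {C,G,T} = {C} (intersection, +0)
ALOSX@4: {A} ∪ {C} = {A,C} (union, +1)
SX@5: {G} ∪ {T} = {G,T} (union, +1)
OSX@5: {C} ∪ {G,T} = {C,G,T} (union, +1)
LOSX@5: {C} ∩ {C,G,T} = {C} (intersection, +0)
ALOSX@5: {A} ∪ {C} = {A,C} (union, +1)
per-site changes: [2, 2, 1, 3, 3, 3]; total = 14

G,T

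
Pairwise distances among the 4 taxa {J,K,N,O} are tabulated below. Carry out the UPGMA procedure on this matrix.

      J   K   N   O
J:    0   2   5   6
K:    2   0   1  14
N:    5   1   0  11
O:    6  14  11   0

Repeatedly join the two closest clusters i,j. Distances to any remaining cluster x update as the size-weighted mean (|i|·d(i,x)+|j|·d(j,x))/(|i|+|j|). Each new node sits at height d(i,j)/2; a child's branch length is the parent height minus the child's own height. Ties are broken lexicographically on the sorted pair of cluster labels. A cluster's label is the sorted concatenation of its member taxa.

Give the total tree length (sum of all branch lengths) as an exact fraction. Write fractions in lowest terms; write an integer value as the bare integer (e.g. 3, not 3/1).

151/12

step 1: merge (K,N) at d=1; branch lengths K→1/2, N→1/2; new cluster KN
  updated: d(J,KN)=7/2, d(KN,O)=25/2
step 2: merge (J,KN) at d=7/2; branch lengths J→7/4, KN→5/4; new cluster JKN
  updated: d(JKN,O)=31/3
step 3: merge (JKN,O) at d=31/3; branch lengths JKN→41/12, O→31/6; new cluster JKNO
final tree: ((J:7/4,(K:1/2,N:1/2):5/4):41/12,O:31/6)
total length: 151/12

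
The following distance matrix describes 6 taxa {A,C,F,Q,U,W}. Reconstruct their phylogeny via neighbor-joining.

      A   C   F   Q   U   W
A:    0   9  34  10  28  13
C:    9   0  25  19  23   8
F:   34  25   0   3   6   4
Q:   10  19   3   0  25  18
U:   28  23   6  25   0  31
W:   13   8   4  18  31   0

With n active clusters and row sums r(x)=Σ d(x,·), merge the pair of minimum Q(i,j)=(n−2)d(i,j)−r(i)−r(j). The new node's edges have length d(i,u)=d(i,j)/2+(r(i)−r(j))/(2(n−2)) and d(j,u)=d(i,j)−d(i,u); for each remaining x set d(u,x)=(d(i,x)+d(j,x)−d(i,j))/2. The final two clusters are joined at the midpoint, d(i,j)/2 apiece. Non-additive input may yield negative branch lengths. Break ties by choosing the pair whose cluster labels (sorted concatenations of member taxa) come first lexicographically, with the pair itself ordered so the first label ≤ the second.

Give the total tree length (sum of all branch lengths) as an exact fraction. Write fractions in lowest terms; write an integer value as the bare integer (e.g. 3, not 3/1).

313/8

1. join F+U (d=6, Q=-161) ⇒ FU; edges |F|=-17/8, |U|=65/8
  updated: d(A,FU)=28, d(C,FU)=21, d(FU,Q)=11, d(FU,W)=29/2
2. join FU+Q (d=11, Q=-199/2) ⇒ FQU; edges |FU|=33/4, |Q|=11/4
  updated: d(A,FQU)=27/2, d(C,FQU)=29/2, d(FQU,W)=43/4
3. join A+C (d=9, Q=-49) ⇒ AC; edges |A|=11/2, |C|=7/2
  updated: d(AC,FQU)=19/2, d(AC,W)=6
4. join AC+FQU (d=19/2, Q=-105/4) ⇒ ACFQU; edges |AC|=19/8, |FQU|=57/8
  updated: d(ACFQU,W)=29/8
5. join ACFQU+W (d=29/8) ⇒ ACFQUW; edges |ACFQU|=29/16, |W|=29/16
final tree: (((A:11/2,C:7/2):19/8,((F:-17/8,U:65/8):33/4,Q:11/4):57/8):29/16,W:29/16)
total length: 313/8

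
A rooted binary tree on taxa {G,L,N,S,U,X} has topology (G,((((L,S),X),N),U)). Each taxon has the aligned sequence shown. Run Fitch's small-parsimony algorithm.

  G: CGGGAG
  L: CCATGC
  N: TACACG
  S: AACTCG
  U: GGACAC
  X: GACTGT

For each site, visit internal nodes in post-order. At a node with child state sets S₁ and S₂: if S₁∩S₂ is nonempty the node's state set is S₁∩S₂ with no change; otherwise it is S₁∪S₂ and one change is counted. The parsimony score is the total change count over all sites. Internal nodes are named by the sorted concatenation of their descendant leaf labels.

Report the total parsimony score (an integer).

LS@0: {C} ∪ {A} = {A,C} (union, +1)
LSX@0: {A,C} ∪ {G} = {A,C,G} (union, +1)
LNSX@0: {A,C,G} ∪ {T} = {A,C,G,T} (union, +1)
LNSUX@0: {A,C,G,T} ∩ {G} = {G} (intersection, +0)
GLNSUX@0: {C} ∪ {G} = {C,G} (union, +1)
LS@1: {C} ∪ {A} = {A,C} (union, +1)
LSX@1: {A,C} ∩ {A} = {A} (intersection, +0)
LNSX@1: {A} ∩ {A} = {A} (intersection, +0)
LNSUX@1: {A} ∪ {G} = {A,G} (union, +1)
GLNSUX@1: {G} ∩ {A,G} = {G} (intersection, +0)
LS@2: {A} ∪ {C} = {A,C} (union, +1)
LSX@2: {A,C} ∩ {C} = {C} (intersection, +0)
LNSX@2: {C} ∩ {C} = {C} (intersection, +0)
LNSUX@2: {C} ∪ {A} = {A,C} (union, +1)
GLNSUX@2: {G} ∪ {A,C} = {A,C,G} (union, +1)
LS@3: {T} ∩ {T} = {T} (intersection, +0)
LSX@3: {T} ∩ {T} = {T} (intersection, +0)
LNSX@3: {T} ∪ {A} = {A,T} (union, +1)
LNSUX@3: {A,T} ∪ {C} = {A,C,T} (union, +1)
GLNSUX@3: {G} ∪ {A,C,T} = {A,C,G,T} (union, +1)
LS@4: {G} ∪ {C} = {C,G} (union, +1)
LSX@4: {C,G} ∩ {G} = {G} (intersection, +0)
LNSX@4: {G} ∪ {C} = {C,G} (union, +1)
LNSUX@4: {C,G} ∪ {A} = {A,C,G} (union, +1)
GLNSUX@4: {A} ∩ {A,C,G} = {A} (intersection, +0)
LS@5: {C} ∪ {G} = {C,G} (union, +1)
LSX@5: {C,G} ∪ {T} = {C,G,T} (union, +1)
LNSX@5: {C,G,T} ∩ {G} = {G} (intersection, +0)
LNSUX@5: {G} ∪ {C} = {C,G} (union, +1)
GLNSUX@5: {G} ∩ {C,G} = {G} (intersection, +0)
per-site changes: [4, 2, 3, 3, 3, 3]; total = 18

18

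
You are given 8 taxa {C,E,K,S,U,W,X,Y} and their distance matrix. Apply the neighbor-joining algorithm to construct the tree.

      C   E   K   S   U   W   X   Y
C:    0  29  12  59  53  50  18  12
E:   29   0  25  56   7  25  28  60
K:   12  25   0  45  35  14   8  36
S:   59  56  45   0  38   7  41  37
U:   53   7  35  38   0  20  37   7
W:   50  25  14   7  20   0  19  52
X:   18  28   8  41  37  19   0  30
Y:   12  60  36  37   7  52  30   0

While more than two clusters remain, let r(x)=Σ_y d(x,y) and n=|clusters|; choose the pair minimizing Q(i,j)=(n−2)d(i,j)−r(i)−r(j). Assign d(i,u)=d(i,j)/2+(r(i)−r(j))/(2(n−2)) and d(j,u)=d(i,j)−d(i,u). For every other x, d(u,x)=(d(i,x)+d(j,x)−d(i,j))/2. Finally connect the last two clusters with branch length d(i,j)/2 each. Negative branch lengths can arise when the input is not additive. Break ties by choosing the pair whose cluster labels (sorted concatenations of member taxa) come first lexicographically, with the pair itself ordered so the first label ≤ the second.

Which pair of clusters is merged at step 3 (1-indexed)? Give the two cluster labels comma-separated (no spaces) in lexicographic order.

iteration 1: select S,W (d=7, Q=-428); attach at lengths (23/2, -9/2); label the merged cluster SW
  updated: d(C,SW)=51, d(E,SW)=37, d(K,SW)=26, d(SW,U)=51/2, d(SW,X)=53/2, d(SW,Y)=41
iteration 2: select E,U (d=7, Q=-631/2); attach at lengths (113/20, 27/20); label the merged cluster EU
  updated: d(C,EU)=75/2, d(EU,K)=53/2, d(EU,SW)=111/4, d(EU,X)=29, d(EU,Y)=30
iteration 3: select C,Y (d=12, Q=-463/2); attach at lengths (59/16, 133/16); label the merged cluster CY
  updated: d(CY,EU)=111/4, d(CY,K)=18, d(CY,SW)=40, d(CY,X)=18
iteration 4: select EU,SW (d=111/4, Q=-148); attach at lengths (37/3, 185/12); label the merged cluster ESUW
  updated: d(CY,ESUW)=20, d(ESUW,K)=99/8, d(ESUW,X)=111/8
iteration 5: select CY,ESUW (d=20, Q=-249/4); attach at lengths (199/16, 121/16); label the merged cluster CESUWY
  updated: d(CESUWY,K)=83/16, d(CESUWY,X)=95/16
iteration 6: select CESUWY,K (d=83/16, Q=-153/8); attach at lengths (25/16, 29/8); label the merged cluster CEKSUWY
  updated: d(CEKSUWY,X)=35/8
iteration 7: select CEKSUWY,X (d=35/8); attach at lengths (35/16, 35/16); label the merged cluster CEKSUWXY
final tree: ((((C:59/16,Y:133/16):199/16,((E:113/20,U:27/20):37/3,(S:23/2,W:-9/2):185/12):121/16):25/16,K:29/8):35/16,X:35/16)
total length: 1333/16

C,Y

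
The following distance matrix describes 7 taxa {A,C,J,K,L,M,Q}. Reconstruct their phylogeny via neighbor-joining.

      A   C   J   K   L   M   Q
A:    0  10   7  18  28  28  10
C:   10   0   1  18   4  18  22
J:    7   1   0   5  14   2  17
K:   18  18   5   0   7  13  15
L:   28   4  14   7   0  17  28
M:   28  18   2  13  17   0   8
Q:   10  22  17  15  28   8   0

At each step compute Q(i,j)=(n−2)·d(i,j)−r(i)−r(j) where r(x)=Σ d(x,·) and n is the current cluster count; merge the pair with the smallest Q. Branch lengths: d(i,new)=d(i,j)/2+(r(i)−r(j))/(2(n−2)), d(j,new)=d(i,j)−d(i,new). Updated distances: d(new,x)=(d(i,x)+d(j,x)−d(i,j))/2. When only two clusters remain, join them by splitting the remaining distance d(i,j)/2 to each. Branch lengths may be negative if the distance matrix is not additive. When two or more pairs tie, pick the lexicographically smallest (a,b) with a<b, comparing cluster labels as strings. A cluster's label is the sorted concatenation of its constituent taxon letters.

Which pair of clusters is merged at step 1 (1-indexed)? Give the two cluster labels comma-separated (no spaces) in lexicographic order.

1. join A+Q (d=10, Q=-151) ⇒ AQ; edges |A|=51/10, |Q|=49/10
  updated: d(AQ,C)=11, d(AQ,J)=7, d(AQ,K)=23/2, d(AQ,L)=23, d(AQ,M)=13
2. join C+L (d=4, Q=-101) ⇒ CL; edges |C|=3/8, |L|=29/8
  updated: d(AQ,CL)=15, d(CL,J)=11/2, d(CL,K)=21/2, d(CL,M)=31/2
3. join J+M (d=2, Q=-57) ⇒ JM; edges |J|=-3, |M|=5
  updated: d(AQ,JM)=9, d(CL,JM)=19/2, d(JM,K)=8
4. join AQ+JM (d=9, Q=-44) ⇒ AJMQ; edges |AQ|=27/4, |JM|=9/4
  updated: d(AJMQ,CL)=31/4, d(AJMQ,K)=21/4
5. join AJMQ+CL (d=31/4, Q=-47/2) ⇒ ACJLMQ; edges |AJMQ|=5/4, |CL|=13/2
  updated: d(ACJLMQ,K)=4
6. join ACJLMQ+K (d=4) ⇒ ACJKLMQ; edges |ACJLMQ|=2, |K|=2
final tree: ((((A:51/10,Q:49/10):27/4,(J:-3,M:5):9/4):5/4,(C:3/8,L:29/8):13/2):2,K:2)
total length: 147/4

A,Q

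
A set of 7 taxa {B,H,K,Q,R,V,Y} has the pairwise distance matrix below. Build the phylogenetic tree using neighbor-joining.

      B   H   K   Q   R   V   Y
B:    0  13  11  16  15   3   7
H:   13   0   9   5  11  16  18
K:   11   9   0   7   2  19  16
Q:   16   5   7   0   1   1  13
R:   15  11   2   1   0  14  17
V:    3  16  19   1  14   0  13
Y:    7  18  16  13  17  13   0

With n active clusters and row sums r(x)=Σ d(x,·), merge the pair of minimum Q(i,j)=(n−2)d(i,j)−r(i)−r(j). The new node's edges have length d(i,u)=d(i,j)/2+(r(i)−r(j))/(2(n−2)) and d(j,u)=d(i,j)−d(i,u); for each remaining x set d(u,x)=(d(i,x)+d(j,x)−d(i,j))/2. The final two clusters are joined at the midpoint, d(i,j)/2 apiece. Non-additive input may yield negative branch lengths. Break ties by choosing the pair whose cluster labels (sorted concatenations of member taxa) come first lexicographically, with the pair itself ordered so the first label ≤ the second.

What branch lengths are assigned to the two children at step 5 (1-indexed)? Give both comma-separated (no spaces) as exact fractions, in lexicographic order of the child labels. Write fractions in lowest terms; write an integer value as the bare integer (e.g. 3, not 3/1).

7/32,111/32

1. join B+V (d=3, Q=-116) ⇒ BV; edges |B|=7/5, |V|=8/5
  updated: d(BV,H)=13, d(BV,K)=27/2, d(BV,Q)=7, d(BV,R)=13, d(BV,Y)=17/2
2. join BV+Y (d=17/2, Q=-187/2) ⇒ BVY; edges |BV|=33/16, |Y|=103/16
  updated: d(BVY,H)=45/4, d(BVY,K)=21/2, d(BVY,Q)=23/4, d(BVY,R)=43/4
3. join K+R (d=2, Q=-189/4) ⇒ KR; edges |K|=13/8, |R|=3/8
  updated: d(BVY,KR)=77/8, d(H,KR)=9, d(KR,Q)=3
4. join BVY+H (d=45/4, Q=-235/8) ⇒ BHVY; edges |BVY|=191/32, |H|=169/32
  updated: d(BHVY,KR)=59/16, d(BHVY,Q)=-1/4
5. join BHVY+KR (d=59/16, Q=-103/16) ⇒ BHKRVY; edges |BHVY|=7/32, |KR|=111/32
  updated: d(BHKRVY,Q)=-15/32
6. join BHKRVY+Q (d=-15/32) ⇒ BHKQRVY; edges |BHKRVY|=-15/64, |Q|=-15/64
final tree: (((((B:7/5,V:8/5):33/16,Y:103/16):191/32,H:169/32):7/32,(K:13/8,R:3/8):111/32):-15/64,Q:-15/64)
total length: 895/32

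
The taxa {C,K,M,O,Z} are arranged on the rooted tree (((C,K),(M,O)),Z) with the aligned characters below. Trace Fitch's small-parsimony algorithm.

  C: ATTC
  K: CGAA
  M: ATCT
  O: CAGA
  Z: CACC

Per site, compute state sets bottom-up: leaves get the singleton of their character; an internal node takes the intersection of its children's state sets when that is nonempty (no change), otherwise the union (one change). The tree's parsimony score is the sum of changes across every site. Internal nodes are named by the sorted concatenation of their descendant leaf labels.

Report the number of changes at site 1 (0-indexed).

3

CK@0: {A} ∪ {C} = {A,C} (union, +1)
MO@0: {A} ∪ {C} = {A,C} (union, +1)
CKMO@0: {A,C} ∩ {A,C} = {A,C} (intersection, +0)
CKMOZ@0: {A,C} ∩ {C} = {C} (intersection, +0)
CK@1: {T} ∪ {G} = {G,T} (union, +1)
MO@1: {T} ∪ {A} = {A,T} (union, +1)
CKMO@1: {G,T} ∩ {A,T} = {T} (intersection, +0)
CKMOZ@1: {T} ∪ {A} = {A,T} (union, +1)
CK@2: {T} ∪ {A} = {A,T} (union, +1)
MO@2: {C} ∪ {G} = {C,G} (union, +1)
CKMO@2: {A,T} ∪ {C,G} = {A,C,G,T} (union, +1)
CKMOZ@2: {A,C,G,T} ∩ {C} = {C} (intersection, +0)
CK@3: {C} ∪ {A} = {A,C} (union, +1)
MO@3: {T} ∪ {A} = {A,T} (union, +1)
CKMO@3: {A,C} ∩ {A,T} = {A} (intersection, +0)
CKMOZ@3: {A} ∪ {C} = {A,C} (union, +1)
per-site changes: [2, 3, 3, 3]; total = 11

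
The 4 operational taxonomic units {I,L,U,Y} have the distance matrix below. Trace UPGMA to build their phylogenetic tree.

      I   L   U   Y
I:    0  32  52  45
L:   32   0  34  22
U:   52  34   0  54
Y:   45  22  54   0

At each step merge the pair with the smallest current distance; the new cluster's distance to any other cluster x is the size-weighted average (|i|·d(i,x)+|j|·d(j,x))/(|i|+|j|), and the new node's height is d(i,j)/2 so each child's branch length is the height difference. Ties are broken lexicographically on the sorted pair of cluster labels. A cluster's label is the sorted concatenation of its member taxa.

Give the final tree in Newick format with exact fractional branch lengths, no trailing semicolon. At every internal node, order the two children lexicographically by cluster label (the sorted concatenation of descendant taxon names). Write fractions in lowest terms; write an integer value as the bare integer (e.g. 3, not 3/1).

((I:77/4,(L:11,Y:11):33/4):49/12,U:70/3)

iteration 1: select L,Y (d=22); attach at lengths (11, 11); label the merged cluster LY
  updated: d(I,LY)=77/2, d(LY,U)=44
iteration 2: select I,LY (d=77/2); attach at lengths (77/4, 33/4); label the merged cluster ILY
  updated: d(ILY,U)=140/3
iteration 3: select ILY,U (d=140/3); attach at lengths (49/12, 70/3); label the merged cluster ILUY
final tree: ((I:77/4,(L:11,Y:11):33/4):49/12,U:70/3)
total length: 923/12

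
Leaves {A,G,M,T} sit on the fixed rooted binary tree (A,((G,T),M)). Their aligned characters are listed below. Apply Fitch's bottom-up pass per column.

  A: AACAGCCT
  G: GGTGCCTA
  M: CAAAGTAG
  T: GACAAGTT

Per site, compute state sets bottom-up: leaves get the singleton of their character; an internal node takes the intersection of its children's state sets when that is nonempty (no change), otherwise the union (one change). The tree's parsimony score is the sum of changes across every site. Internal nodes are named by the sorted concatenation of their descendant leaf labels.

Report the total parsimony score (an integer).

[col 0] GT: children G:{G}, T:{G} ∩→ {G}; cost 0
[col 0] GMT: children GT:{G}, M:{C} ∪→ {C,G}; cost 1
[col 0] AGMT: children A:{A}, GMT:{C,G} ∪→ {A,C,G}; cost 1
[col 1] GT: children G:{G}, T:{A} ∪→ {A,G}; cost 1
[col 1] GMT: children GT:{A,G}, M:{A} ∩→ {A}; cost 0
[col 1] AGMT: children A:{A}, GMT:{A} ∩→ {A}; cost 0
[col 2] GT: children G:{T}, T:{C} ∪→ {C,T}; cost 1
[col 2] GMT: children GT:{C,T}, M:{A} ∪→ {A,C,T}; cost 1
[col 2] AGMT: children A:{C}, GMT:{A,C,T} ∩→ {C}; cost 0
[col 3] GT: children G:{G}, T:{A} ∪→ {A,G}; cost 1
[col 3] GMT: children GT:{A,G}, M:{A} ∩→ {A}; cost 0
[col 3] AGMT: children A:{A}, GMT:{A} ∩→ {A}; cost 0
[col 4] GT: children G:{C}, T:{A} ∪→ {A,C}; cost 1
[col 4] GMT: children GT:{A,C}, M:{G} ∪→ {A,C,G}; cost 1
[col 4] AGMT: children A:{G}, GMT:{A,C,G} ∩→ {G}; cost 0
[col 5] GT: children G:{C}, T:{G} ∪→ {C,G}; cost 1
[col 5] GMT: children GT:{C,G}, M:{T} ∪→ {C,G,T}; cost 1
[col 5] AGMT: children A:{C}, GMT:{C,G,T} ∩→ {C}; cost 0
[col 6] GT: children G:{T}, T:{T} ∩→ {T}; cost 0
[col 6] GMT: children GT:{T}, M:{A} ∪→ {A,T}; cost 1
[col 6] AGMT: children A:{C}, GMT:{A,T} ∪→ {A,C,T}; cost 1
[col 7] GT: children G:{A}, T:{T} ∪→ {A,T}; cost 1
[col 7] GMT: children GT:{A,T}, M:{G} ∪→ {A,G,T}; cost 1
[col 7] AGMT: children A:{T}, GMT:{A,G,T} ∩→ {T}; cost 0
per-site changes: [2, 1, 2, 1, 2, 2, 2, 2]; total = 14

14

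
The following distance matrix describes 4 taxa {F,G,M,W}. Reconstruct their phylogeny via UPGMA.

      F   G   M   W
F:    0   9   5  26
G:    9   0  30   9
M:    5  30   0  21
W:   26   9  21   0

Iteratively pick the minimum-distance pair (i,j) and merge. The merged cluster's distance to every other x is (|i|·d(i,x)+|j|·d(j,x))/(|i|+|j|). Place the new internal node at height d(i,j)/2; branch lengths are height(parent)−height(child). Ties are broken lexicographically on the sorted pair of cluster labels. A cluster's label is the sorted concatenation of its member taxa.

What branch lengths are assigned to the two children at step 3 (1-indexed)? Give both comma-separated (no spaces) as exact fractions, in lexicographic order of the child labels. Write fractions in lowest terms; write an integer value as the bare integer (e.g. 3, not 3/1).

1. join F+M (d=5) ⇒ FM; edges |F|=5/2, |M|=5/2
  updated: d(FM,G)=39/2, d(FM,W)=47/2
2. join G+W (d=9) ⇒ GW; edges |G|=9/2, |W|=9/2
  updated: d(FM,GW)=43/2
3. join FM+GW (d=43/2) ⇒ FGMW; edges |FM|=33/4, |GW|=25/4
final tree: ((F:5/2,M:5/2):33/4,(G:9/2,W:9/2):25/4)
total length: 57/2

33/4,25/4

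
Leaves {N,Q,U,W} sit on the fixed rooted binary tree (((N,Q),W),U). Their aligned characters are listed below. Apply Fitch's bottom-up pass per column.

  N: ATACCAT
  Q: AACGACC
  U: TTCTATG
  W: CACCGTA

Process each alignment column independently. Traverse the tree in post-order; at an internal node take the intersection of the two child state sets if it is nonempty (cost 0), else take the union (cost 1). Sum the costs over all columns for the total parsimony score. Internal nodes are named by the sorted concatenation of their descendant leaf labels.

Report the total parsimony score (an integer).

NQ@0: {A} ∩ {A} = {A} (intersection, +0)
NQW@0: {A} ∪ {C} = {A,C} (union, +1)
NQUW@0: {A,C} ∪ {T} = {A,C,T} (union, +1)
NQ@1: {T} ∪ {A} = {A,T} (union, +1)
NQW@1: {A,T} ∩ {A} = {A} (intersection, +0)
NQUW@1: {A} ∪ {T} = {A,T} (union, +1)
NQ@2: {A} ∪ {C} = {A,C} (union, +1)
NQW@2: {A,C} ∩ {C} = {C} (intersection, +0)
NQUW@2: {C} ∩ {C} = {C} (intersection, +0)
NQ@3: {C} ∪ {G} = {C,G} (union, +1)
NQW@3: {C,G} ∩ {C} = {C} (intersection, +0)
NQUW@3: {C} ∪ {T} = {C,T} (union, +1)
NQ@4: {C} ∪ {A} = {A,C} (union, +1)
NQW@4: {A,C} ∪ {G} = {A,C,G} (union, +1)
NQUW@4: {A,C,G} ∩ {A} = {A} (intersection, +0)
NQ@5: {A} ∪ {C} = {A,C} (union, +1)
NQW@5: {A,C} ∪ {T} = {A,C,T} (union, +1)
NQUW@5: {A,C,T} ∩ {T} = {T} (intersection, +0)
NQ@6: {T} ∪ {C} = {C,T} (union, +1)
NQW@6: {C,T} ∪ {A} = {A,C,T} (union, +1)
NQUW@6: {A,C,T} ∪ {G} = {A,C,G,T} (union, +1)
per-site changes: [2, 2, 1, 2, 2, 2, 3]; total = 14

14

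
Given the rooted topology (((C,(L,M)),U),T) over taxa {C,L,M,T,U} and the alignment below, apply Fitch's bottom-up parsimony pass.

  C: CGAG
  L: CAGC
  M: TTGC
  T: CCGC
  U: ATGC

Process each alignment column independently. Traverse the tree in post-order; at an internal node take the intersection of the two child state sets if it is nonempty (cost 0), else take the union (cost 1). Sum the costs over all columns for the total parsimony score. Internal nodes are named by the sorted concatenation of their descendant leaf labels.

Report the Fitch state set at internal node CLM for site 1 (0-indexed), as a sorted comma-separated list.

LM@0: {C} ∪ {T} = {C,T} (union, +1)
CLM@0: {C} ∩ {C,T} = {C} (intersection, +0)
CLMU@0: {C} ∪ {A} = {A,C} (union, +1)
CLMTU@0: {A,C} ∩ {C} = {C} (intersection, +0)
LM@1: {A} ∪ {T} = {A,T} (union, +1)
CLM@1: {G} ∪ {A,T} = {A,G,T} (union, +1)
CLMU@1: {A,G,T} ∩ {T} = {T} (intersection, +0)
CLMTU@1: {T} ∪ {C} = {C,T} (union, +1)
LM@2: {G} ∩ {G} = {G} (intersection, +0)
CLM@2: {A} ∪ {G} = {A,G} (union, +1)
CLMU@2: {A,G} ∩ {G} = {G} (intersection, +0)
CLMTU@2: {G} ∩ {G} = {G} (intersection, +0)
LM@3: {C} ∩ {C} = {C} (intersection, +0)
CLM@3: {G} ∪ {C} = {C,G} (union, +1)
CLMU@3: {C,G} ∩ {C} = {C} (intersection, +0)
CLMTU@3: {C} ∩ {C} = {C} (intersection, +0)
per-site changes: [2, 3, 1, 1]; total = 7

A,G,T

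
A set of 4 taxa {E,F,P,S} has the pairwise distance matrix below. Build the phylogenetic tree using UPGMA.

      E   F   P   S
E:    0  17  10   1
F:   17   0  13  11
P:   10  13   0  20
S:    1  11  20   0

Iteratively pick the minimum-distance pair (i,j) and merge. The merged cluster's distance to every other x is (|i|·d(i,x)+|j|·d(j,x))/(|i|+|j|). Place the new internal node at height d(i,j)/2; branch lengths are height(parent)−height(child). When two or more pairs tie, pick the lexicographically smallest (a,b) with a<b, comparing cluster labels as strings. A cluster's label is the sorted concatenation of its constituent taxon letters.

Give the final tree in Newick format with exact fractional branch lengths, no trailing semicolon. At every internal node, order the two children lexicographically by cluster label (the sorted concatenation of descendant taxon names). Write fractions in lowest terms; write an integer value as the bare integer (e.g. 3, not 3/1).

((E:1/2,S:1/2):27/4,(F:13/2,P:13/2):3/4)

iteration 1: select E,S (d=1); attach at lengths (1/2, 1/2); label the merged cluster ES
  updated: d(ES,F)=14, d(ES,P)=15
iteration 2: select F,P (d=13); attach at lengths (13/2, 13/2); label the merged cluster FP
  updated: d(ES,FP)=29/2
iteration 3: select ES,FP (d=29/2); attach at lengths (27/4, 3/4); label the merged cluster EFPS
final tree: ((E:1/2,S:1/2):27/4,(F:13/2,P:13/2):3/4)
total length: 43/2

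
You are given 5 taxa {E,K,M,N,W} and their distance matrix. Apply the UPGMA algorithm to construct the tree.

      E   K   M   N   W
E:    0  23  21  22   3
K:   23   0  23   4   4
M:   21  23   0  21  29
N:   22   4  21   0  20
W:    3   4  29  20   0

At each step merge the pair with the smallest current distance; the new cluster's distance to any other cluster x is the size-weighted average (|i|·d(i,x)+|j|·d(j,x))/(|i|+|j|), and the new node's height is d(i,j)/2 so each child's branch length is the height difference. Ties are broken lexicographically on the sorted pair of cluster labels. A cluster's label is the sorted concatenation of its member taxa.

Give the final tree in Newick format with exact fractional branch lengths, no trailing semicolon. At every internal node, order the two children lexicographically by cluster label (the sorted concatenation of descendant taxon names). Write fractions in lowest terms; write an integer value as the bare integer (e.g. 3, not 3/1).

iteration 1: select E,W (d=3); attach at lengths (3/2, 3/2); label the merged cluster EW
  updated: d(EW,K)=27/2, d(EW,M)=25, d(EW,N)=21
iteration 2: select K,N (d=4); attach at lengths (2, 2); label the merged cluster KN
  updated: d(EW,KN)=69/4, d(KN,M)=22
iteration 3: select EW,KN (d=69/4); attach at lengths (57/8, 53/8); label the merged cluster EKNW
  updated: d(EKNW,M)=47/2
iteration 4: select EKNW,M (d=47/2); attach at lengths (25/8, 47/4); label the merged cluster EKMNW
final tree: (((E:3/2,W:3/2):57/8,(K:2,N:2):53/8):25/8,M:47/4)
total length: 285/8

(((E:3/2,W:3/2):57/8,(K:2,N:2):53/8):25/8,M:47/4)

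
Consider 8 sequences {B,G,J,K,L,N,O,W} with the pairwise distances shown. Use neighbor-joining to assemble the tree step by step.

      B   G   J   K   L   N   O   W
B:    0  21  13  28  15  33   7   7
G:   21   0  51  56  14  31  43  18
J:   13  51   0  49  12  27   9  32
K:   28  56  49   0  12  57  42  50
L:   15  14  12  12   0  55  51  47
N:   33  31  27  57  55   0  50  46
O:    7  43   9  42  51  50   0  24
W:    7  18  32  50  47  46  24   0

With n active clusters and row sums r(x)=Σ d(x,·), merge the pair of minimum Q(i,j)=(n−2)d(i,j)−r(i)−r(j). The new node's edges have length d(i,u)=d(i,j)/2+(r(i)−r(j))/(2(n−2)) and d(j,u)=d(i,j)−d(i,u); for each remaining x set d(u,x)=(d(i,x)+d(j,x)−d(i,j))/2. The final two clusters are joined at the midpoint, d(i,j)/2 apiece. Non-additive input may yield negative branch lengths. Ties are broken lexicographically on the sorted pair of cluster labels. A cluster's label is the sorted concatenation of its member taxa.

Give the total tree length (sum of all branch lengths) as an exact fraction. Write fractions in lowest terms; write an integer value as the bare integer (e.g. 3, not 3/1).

step 1: merge (K,L) at d=12, Q=-428; branch lengths K→40/3, L→-4/3; new cluster KL
  updated: d(B,KL)=31/2, d(G,KL)=29, d(J,KL)=49/2, d(KL,N)=50, d(KL,O)=81/2, d(KL,W)=85/2
step 2: merge (J,O) at d=9, Q=-285; branch lengths J→14/5, O→31/5; new cluster JO
  updated: d(B,JO)=11/2, d(G,JO)=85/2, d(JO,KL)=28, d(JO,N)=34, d(JO,W)=47/2
step 3: merge (G,N) at d=31, Q=-423/2; branch lengths G→143/16, N→353/16; new cluster GN
  updated: d(B,GN)=23/2, d(GN,JO)=91/4, d(GN,KL)=24, d(GN,W)=33/2
step 4: merge (GN,W) at d=33/2, Q=-459/4; branch lengths GN→139/24, W→257/24; new cluster GNW
  updated: d(B,GNW)=1, d(GNW,JO)=119/8, d(GNW,KL)=25
step 5: merge (B,GNW) at d=1, Q=-487/8; branch lengths B→-135/32, GNW→167/32; new cluster BGNW
  updated: d(BGNW,JO)=155/16, d(BGNW,KL)=79/4
step 6: merge (BGNW,JO) at d=155/16, Q=-919/16; branch lengths BGNW→23/32, JO→287/32; new cluster BGJNOW
  updated: d(BGJNOW,KL)=609/32
step 7: merge (BGJNOW,KL) at d=609/32; branch lengths BGJNOW→609/64, KL→609/64; new cluster BGJKLNOW
final tree: (((B:-135/32,((G:143/16,N:353/16):139/24,W:257/24):167/32):23/32,(J:14/5,O:31/5):287/32):609/64,(K:40/3,L:-4/3):609/64)
total length: 3143/32

3143/32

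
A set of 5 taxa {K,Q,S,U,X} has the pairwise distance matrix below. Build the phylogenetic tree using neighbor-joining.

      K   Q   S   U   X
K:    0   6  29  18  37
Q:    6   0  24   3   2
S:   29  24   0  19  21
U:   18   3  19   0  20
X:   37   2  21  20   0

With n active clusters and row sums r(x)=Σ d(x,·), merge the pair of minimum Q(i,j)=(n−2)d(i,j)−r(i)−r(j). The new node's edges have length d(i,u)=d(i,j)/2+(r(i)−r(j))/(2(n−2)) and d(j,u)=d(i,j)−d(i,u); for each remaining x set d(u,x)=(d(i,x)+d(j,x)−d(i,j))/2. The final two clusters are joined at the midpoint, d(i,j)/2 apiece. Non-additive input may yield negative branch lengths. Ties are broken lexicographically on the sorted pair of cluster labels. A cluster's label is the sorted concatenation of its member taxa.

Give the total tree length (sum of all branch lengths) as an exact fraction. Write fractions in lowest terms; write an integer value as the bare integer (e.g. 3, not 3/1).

step 1: merge (S,X) at d=21, Q=-110; branch lengths S→38/3, X→25/3; new cluster SX
  updated: d(K,SX)=45/2, d(Q,SX)=5/2, d(SX,U)=9
step 2: merge (K,Q) at d=6, Q=-46; branch lengths K→47/4, Q→-23/4; new cluster KQ
  updated: d(KQ,SX)=19/2, d(KQ,U)=15/2
step 3: merge (KQ,SX) at d=19/2, Q=-26; branch lengths KQ→4, SX→11/2; new cluster KQSX
  updated: d(KQSX,U)=7/2
step 4: merge (KQSX,U) at d=7/2; branch lengths KQSX→7/4, U→7/4; new cluster KQSUX
final tree: (((K:47/4,Q:-23/4):4,(S:38/3,X:25/3):11/2):7/4,U:7/4)
total length: 40

40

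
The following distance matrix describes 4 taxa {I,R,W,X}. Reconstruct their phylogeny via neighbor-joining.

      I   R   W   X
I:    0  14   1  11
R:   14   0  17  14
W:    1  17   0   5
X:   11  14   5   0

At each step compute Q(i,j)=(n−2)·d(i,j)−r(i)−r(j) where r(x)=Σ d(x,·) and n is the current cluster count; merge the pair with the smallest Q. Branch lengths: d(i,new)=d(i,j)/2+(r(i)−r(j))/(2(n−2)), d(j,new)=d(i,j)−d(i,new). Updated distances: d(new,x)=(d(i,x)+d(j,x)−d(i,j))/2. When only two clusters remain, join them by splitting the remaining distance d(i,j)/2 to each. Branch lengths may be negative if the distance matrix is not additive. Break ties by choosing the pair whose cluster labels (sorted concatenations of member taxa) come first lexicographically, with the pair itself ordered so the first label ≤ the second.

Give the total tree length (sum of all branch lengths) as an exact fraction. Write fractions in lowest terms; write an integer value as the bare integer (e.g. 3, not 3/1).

77/4

1. join I+W (d=1, Q=-47) ⇒ IW; edges |I|=5/4, |W|=-1/4
  updated: d(IW,R)=15, d(IW,X)=15/2
2. join IW+R (d=15, Q=-73/2) ⇒ IRW; edges |IW|=17/4, |R|=43/4
  updated: d(IRW,X)=13/4
3. join IRW+X (d=13/4) ⇒ IRWX; edges |IRW|=13/8, |X|=13/8
final tree: (((I:5/4,W:-1/4):17/4,R:43/4):13/8,X:13/8)
total length: 77/4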